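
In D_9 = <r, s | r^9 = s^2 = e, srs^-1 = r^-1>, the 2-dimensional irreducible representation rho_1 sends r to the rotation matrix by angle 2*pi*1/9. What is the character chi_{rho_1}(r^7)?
chi_{rho_1}(r^7) = 2*cos(2*pi*1*7/9) = 2*cos(4*pi/9)

Explanation: rho_1(r^7) is rotation by angle 2*pi*1*7/9, whose trace is 2*cos(2*pi*1*7/9) = 2*cos(4*pi/9).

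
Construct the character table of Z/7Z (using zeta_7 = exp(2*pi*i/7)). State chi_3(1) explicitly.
Character table of Z/7Z (irreps indexed chi_0,...,chi_6 with chi_k(m) = zeta_7^(k*m), zeta_7 = exp(2*pi*i/7)):
  irrep \ class  {0} (size 1)  {1} (size 1)    {2} (size 1)    {3} (size 1)    {4} (size 1)    {5} (size 1)    {6} (size 1)  
  chi_0          1             1               1               1               1               1               1             
  chi_1          1             exp(2*I*pi/7)   exp(4*I*pi/7)   exp(6*I*pi/7)   exp(-6*I*pi/7)  exp(-4*I*pi/7)  exp(-2*I*pi/7)
  chi_2          1             exp(4*I*pi/7)   exp(-6*I*pi/7)  exp(-2*I*pi/7)  exp(2*I*pi/7)   exp(6*I*pi/7)   exp(-4*I*pi/7)
  chi_3          1             exp(6*I*pi/7)   exp(-2*I*pi/7)  exp(4*I*pi/7)   exp(-4*I*pi/7)  exp(2*I*pi/7)   exp(-6*I*pi/7)
  chi_4          1             exp(-6*I*pi/7)  exp(2*I*pi/7)   exp(-4*I*pi/7)  exp(4*I*pi/7)   exp(-2*I*pi/7)  exp(6*I*pi/7) 
  chi_5          1             exp(-4*I*pi/7)  exp(6*I*pi/7)   exp(2*I*pi/7)   exp(-2*I*pi/7)  exp(-6*I*pi/7)  exp(4*I*pi/7) 
  chi_6          1             exp(-2*I*pi/7)  exp(-4*I*pi/7)  exp(-6*I*pi/7)  exp(6*I*pi/7)   exp(4*I*pi/7)   exp(2*I*pi/7) 

Spot check: chi_3(1) = zeta_7^(3*1) = zeta_7^3 = exp(6*I*pi/7).

Working: Z/7Z is abelian, so all 7 irreducible complex representations are 1-dimensional. They are given by chi_k(m) = zeta_7^(k*m) for k = 0,...,6. Row orthogonality: sum_m chi_k(m) conj(chi_l(m)) = 7 * [k = l].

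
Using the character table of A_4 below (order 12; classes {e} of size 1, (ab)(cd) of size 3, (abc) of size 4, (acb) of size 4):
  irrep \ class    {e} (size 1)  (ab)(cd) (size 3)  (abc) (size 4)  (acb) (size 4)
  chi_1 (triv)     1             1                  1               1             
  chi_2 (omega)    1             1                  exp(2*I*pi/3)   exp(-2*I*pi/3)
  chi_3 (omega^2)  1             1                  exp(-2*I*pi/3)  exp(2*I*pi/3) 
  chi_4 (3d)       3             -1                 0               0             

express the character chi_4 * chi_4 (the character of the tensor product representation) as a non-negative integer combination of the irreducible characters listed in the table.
chi_4 tensor chi_4 = chi_1 + chi_2 + chi_3 + 2*chi_4 (all other irreducibles have multiplicity 0).

Why: The character of a tensor product is the pointwise product (chi_4 * chi_4)(C) = chi_4(C) * chi_4(C):
  {e}: (3)*(3), (ab)(cd): (-1)*(-1), (abc): (0)*(0), (acb): (0)*(0)
so (chi_4 * chi_4) takes values
  {e} -> 9, (ab)(cd) -> 1, (abc) -> 0, (acb) -> 0.
Now take the inner product of this character with each irreducible chi from the table, <chi_4*chi_4, chi> = (1/12) sum_C |C| (chi_4*chi_4)(C) conj(chi(C)):
  <chi_4*chi_4, chi_1> = (1/12)[1*(9)*conj(1) + 3*(1)*conj(1) + 4*(0)*conj(1) + 4*(0)*conj(1)]
      = (1/12)[(9) + (3) + (0) + (0)] = 12/12 = 1
  <chi_4*chi_4, chi_2> = (1/12)[1*(9)*conj(1) + 3*(1)*conj(1) + 4*(0)*conj(exp(2*I*pi/3)) + 4*(0)*conj(exp(-2*I*pi/3))]
      = (1/12)[(9) + (3) + (0) + (0)] = 12/12 = 1
  <chi_4*chi_4, chi_3> = (1/12)[1*(9)*conj(1) + 3*(1)*conj(1) + 4*(0)*conj(exp(-2*I*pi/3)) + 4*(0)*conj(exp(2*I*pi/3))]
      = (1/12)[(9) + (3) + (0) + (0)] = 12/12 = 1
  <chi_4*chi_4, chi_4> = (1/12)[1*(9)*conj(3) + 3*(1)*conj(-1) + 4*(0)*conj(0) + 4*(0)*conj(0)]
      = (1/12)[(27) + (-3) + (0) + (0)] = 24/12 = 2
(Exp terms are combined using exp(i*s)*conj(exp(i*t)) = exp(i*(s-t)), and sums of them are collapsed using the identity that for every m > 1 the m distinct m-th roots of unity sum to 0, e.g. 1 + exp(2*I*pi/3) + exp(-2*I*pi/3) = 0.)
Hence the multiplicities are chi_1: 1, chi_2: 1, chi_3: 1, chi_4: 2. Dimension check: dim(chi_4)*dim(chi_4) = 3*3 = 9 and sum (mult * dim) = 1*1 + 1*1 + 1*1 + 2*3 = 9.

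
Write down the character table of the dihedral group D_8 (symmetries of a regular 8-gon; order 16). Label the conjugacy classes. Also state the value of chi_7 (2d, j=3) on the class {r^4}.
Conjugacy classes: {e} of size 1, {r^4} of size 1, {r^1, r^7} of size 2, {r^2, r^6} of size 2, {r^3, r^5} of size 2, {s, sr^2, ...} of size 4, {sr, sr^3, ...} of size 4.
Character table:
  irrep \ class              {e} (size 1)  {r^4} (size 1)  {r^1, r^7} (size 2)  {r^2, r^6} (size 2)  {r^3, r^5} (size 2)  {s, sr^2, ...} (size 4)  {sr, sr^3, ...} (size 4)
  chi_1 (triv)               1             1               1                    1                    1                    1                        1                       
  chi_2 (sign: r->1, s->-1)  1             1               1                    1                    1                    -1                       -1                      
  chi_3 (r->-1, s->1)        1             1               -1                   1                    -1                   1                        -1                      
  chi_4 (r->-1, s->-1)       1             1               -1                   1                    -1                   -1                       1                       
  chi_5 (2d, j=1)            2             -2              sqrt(2)              0                    -sqrt(2)             0                        0                       
  chi_6 (2d, j=2)            2             2               0                    -2                   0                    0                        0                       
  chi_7 (2d, j=3)            2             -2              -sqrt(2)             0                    sqrt(2)              0                        0                       

Spot check: chi_7 (2d, j=3) on {r^4} = -2.

Proof sketch: D_8 has order 2*8 = 16 with 7 conjugacy classes, hence 7 irreducibles. Sum of squared dims 1 + 1 + 1 + 1 + 4 + 4 + 4 = 16 = |G|. Linear characters come from the abelianisation; the 2-dimensional irreps have character r^k -> 2*cos(2*pi*j*k/8), reflections -> 0.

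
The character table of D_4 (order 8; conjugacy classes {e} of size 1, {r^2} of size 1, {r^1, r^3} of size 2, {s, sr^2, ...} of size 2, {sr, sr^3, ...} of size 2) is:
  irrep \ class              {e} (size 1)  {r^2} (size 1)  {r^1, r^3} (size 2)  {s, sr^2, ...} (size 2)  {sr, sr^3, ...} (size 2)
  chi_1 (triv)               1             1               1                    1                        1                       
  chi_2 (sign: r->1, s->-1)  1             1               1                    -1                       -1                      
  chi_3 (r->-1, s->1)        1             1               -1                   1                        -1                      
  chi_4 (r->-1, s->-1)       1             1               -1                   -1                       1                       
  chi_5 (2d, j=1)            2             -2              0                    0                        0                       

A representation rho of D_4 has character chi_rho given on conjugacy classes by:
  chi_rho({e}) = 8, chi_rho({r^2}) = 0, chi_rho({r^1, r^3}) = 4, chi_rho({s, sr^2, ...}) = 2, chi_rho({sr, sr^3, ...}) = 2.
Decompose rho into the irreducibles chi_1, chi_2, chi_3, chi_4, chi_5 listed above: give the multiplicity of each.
Multiplicities: chi_1: 3, chi_2: 1, chi_3: 0, chi_4: 0, chi_5: 2.

Argument: Use <chi_rho, chi> = (1/|G|) sum_C |C| * chi_rho(C) * conj(chi(C)) with |G| = 8 for each irreducible chi in the table:
  <chi_rho, chi_1> = (1/8)[1*(8)*conj(1) + 1*(0)*conj(1) + 2*(4)*conj(1) + 2*(2)*conj(1) + 2*(2)*conj(1)]
      = (1/8)[(8) + (0) + (8) + (4) + (4)] = 24/8 = 3
  <chi_rho, chi_2> = (1/8)[1*(8)*conj(1) + 1*(0)*conj(1) + 2*(4)*conj(1) + 2*(2)*conj(-1) + 2*(2)*conj(-1)]
      = (1/8)[(8) + (0) + (8) + (-4) + (-4)] = 8/8 = 1
  <chi_rho, chi_3> = (1/8)[1*(8)*conj(1) + 1*(0)*conj(1) + 2*(4)*conj(-1) + 2*(2)*conj(1) + 2*(2)*conj(-1)]
      = (1/8)[(8) + (0) + (-8) + (4) + (-4)] = 0/8 = 0
  <chi_rho, chi_4> = (1/8)[1*(8)*conj(1) + 1*(0)*conj(1) + 2*(4)*conj(-1) + 2*(2)*conj(-1) + 2*(2)*conj(1)]
      = (1/8)[(8) + (0) + (-8) + (-4) + (4)] = 0/8 = 0
  <chi_rho, chi_5> = (1/8)[1*(8)*conj(2) + 1*(0)*conj(-2) + 2*(4)*conj(0) + 2*(2)*conj(0) + 2*(2)*conj(0)]
      = (1/8)[(16) + (0) + (0) + (0) + (0)] = 16/8 = 2
Dimension check: dim(rho) = sum (mult * dim) = 3*1 + 1*1 + 0*1 + 0*1 + 2*2 = 8 = chi_rho(e) = 8.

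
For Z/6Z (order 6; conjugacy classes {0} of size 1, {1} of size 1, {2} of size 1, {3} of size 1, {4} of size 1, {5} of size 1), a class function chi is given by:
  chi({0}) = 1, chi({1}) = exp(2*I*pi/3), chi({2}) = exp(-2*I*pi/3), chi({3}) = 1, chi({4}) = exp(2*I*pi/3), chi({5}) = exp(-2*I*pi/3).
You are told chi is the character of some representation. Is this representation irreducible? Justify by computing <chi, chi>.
Irreducible: <chi, chi> = 1.

Why: <chi, chi> = (1/|G|) sum_C |C| * |chi(C)|^2 = (1/6)[1*|1|^2 + 1*|exp(2*I*pi/3)|^2 + 1*|exp(-2*I*pi/3)|^2 + 1*|1|^2 + 1*|exp(2*I*pi/3)|^2 + 1*|exp(-2*I*pi/3)|^2]
  = (1/6)[(1) + (1) + (1) + (1) + (1) + (1)] = 6/6 = 1.
(Exp terms are combined using exp(i*s)*conj(exp(i*t)) = exp(i*(s-t)), and sums of them are collapsed using the identity that for every m > 1 the m distinct m-th roots of unity sum to 0, e.g. 1 + exp(2*I*pi/3) + exp(-2*I*pi/3) = 0.)
A character is irreducible iff <chi, chi> = 1, so this representation is irreducible.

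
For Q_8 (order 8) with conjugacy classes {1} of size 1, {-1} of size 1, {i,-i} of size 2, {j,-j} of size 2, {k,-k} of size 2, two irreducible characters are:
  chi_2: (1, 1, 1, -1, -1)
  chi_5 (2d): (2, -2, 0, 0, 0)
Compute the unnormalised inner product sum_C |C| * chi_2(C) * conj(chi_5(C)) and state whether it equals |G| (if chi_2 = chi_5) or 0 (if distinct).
Sum = 0; so <chi_2, chi_5> = 0 (distinct irreducibles are orthogonal).

Justification: Compute term by term over conjugacy classes (|C| * chi_2(C) * conj(chi_5(C))):
  1*(1)*conj(2) + 1*(1)*conj(-2) + 2*(1)*conj(0) + 2*(-1)*conj(0) + 2*(-1)*conj(0)
  = (2) + (-2) + (0) + (0) + (0)
  = 0.
Dividing by |G| = 8 gives 0/8 = 0, matching the row-orthogonality relation <chi_2, chi_5> = [chi_2 = chi_5].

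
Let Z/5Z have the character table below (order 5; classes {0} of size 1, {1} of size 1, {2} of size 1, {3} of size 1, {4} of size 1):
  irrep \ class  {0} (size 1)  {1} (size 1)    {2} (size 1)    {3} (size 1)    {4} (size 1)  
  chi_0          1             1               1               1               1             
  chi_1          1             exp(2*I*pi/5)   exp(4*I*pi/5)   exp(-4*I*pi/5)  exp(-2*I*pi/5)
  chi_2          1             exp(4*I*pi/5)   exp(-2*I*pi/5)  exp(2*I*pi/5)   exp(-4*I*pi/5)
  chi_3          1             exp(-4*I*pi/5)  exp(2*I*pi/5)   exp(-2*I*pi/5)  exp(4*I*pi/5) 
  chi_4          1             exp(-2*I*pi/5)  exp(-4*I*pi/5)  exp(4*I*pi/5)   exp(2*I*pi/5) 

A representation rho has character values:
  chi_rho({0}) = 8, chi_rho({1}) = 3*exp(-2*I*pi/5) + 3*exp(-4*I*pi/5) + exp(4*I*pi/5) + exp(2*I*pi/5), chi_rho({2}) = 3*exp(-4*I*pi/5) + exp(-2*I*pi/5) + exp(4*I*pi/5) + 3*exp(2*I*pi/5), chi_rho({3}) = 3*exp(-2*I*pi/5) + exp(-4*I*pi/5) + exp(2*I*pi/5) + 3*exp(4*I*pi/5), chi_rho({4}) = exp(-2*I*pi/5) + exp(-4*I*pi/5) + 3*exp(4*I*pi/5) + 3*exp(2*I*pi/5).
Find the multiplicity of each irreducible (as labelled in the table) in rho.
Multiplicities: chi_0: 0, chi_1: 1, chi_2: 1, chi_3: 3, chi_4: 3.

Justification: Use <chi_rho, chi> = (1/|G|) sum_C |C| * chi_rho(C) * conj(chi(C)) with |G| = 5 for each irreducible chi in the table:
  <chi_rho, chi_0> = (1/5)[1*(8)*conj(1) + 1*(3*exp(-2*I*pi/5) + 3*exp(-4*I*pi/5) + exp(4*I*pi/5) + exp(2*I*pi/5))*conj(1) + 1*(3*exp(-4*I*pi/5) + exp(-2*I*pi/5) + exp(4*I*pi/5) + 3*exp(2*I*pi/5))*conj(1) + 1*(3*exp(-2*I*pi/5) + exp(-4*I*pi/5) + exp(2*I*pi/5) + 3*exp(4*I*pi/5))*conj(1) + 1*(exp(-2*I*pi/5) + exp(-4*I*pi/5) + 3*exp(4*I*pi/5) + 3*exp(2*I*pi/5))*conj(1)]
      = (1/5)[(8) + (3*exp(-2*I*pi/5) + 3*exp(-4*I*pi/5) + exp(4*I*pi/5) + exp(2*I*pi/5)) + (3*exp(-4*I*pi/5) + exp(-2*I*pi/5) + exp(4*I*pi/5) + 3*exp(2*I*pi/5)) + (3*exp(-2*I*pi/5) + exp(-4*I*pi/5) + exp(2*I*pi/5) + 3*exp(4*I*pi/5)) + (exp(-2*I*pi/5) + exp(-4*I*pi/5) + 3*exp(4*I*pi/5) + 3*exp(2*I*pi/5))] = 0/5 = 0
  <chi_rho, chi_1> = (1/5)[1*(8)*conj(1) + 1*(3*exp(-2*I*pi/5) + 3*exp(-4*I*pi/5) + exp(4*I*pi/5) + exp(2*I*pi/5))*conj(exp(2*I*pi/5)) + 1*(3*exp(-4*I*pi/5) + exp(-2*I*pi/5) + exp(4*I*pi/5) + 3*exp(2*I*pi/5))*conj(exp(4*I*pi/5)) + 1*(3*exp(-2*I*pi/5) + exp(-4*I*pi/5) + exp(2*I*pi/5) + 3*exp(4*I*pi/5))*conj(exp(-4*I*pi/5)) + 1*(exp(-2*I*pi/5) + exp(-4*I*pi/5) + 3*exp(4*I*pi/5) + 3*exp(2*I*pi/5))*conj(exp(-2*I*pi/5))]
      = (1/5)[(8) + (1 + 3*exp(-4*I*pi/5) + exp(2*I*pi/5) + 3*exp(4*I*pi/5)) + (1 + 3*exp(-2*I*pi/5) + exp(4*I*pi/5) + 3*exp(2*I*pi/5)) + (1 + 3*exp(-2*I*pi/5) + exp(-4*I*pi/5) + 3*exp(2*I*pi/5)) + (1 + 3*exp(-4*I*pi/5) + exp(-2*I*pi/5) + 3*exp(4*I*pi/5))] = 5/5 = 1
  <chi_rho, chi_2> = (1/5)[1*(8)*conj(1) + 1*(3*exp(-2*I*pi/5) + 3*exp(-4*I*pi/5) + exp(4*I*pi/5) + exp(2*I*pi/5))*conj(exp(4*I*pi/5)) + 1*(3*exp(-4*I*pi/5) + exp(-2*I*pi/5) + exp(4*I*pi/5) + 3*exp(2*I*pi/5))*conj(exp(-2*I*pi/5)) + 1*(3*exp(-2*I*pi/5) + exp(-4*I*pi/5) + exp(2*I*pi/5) + 3*exp(4*I*pi/5))*conj(exp(2*I*pi/5)) + 1*(exp(-2*I*pi/5) + exp(-4*I*pi/5) + 3*exp(4*I*pi/5) + 3*exp(2*I*pi/5))*conj(exp(-4*I*pi/5))]
      = (1/5)[(8) + (1 + exp(-2*I*pi/5) + 3*exp(4*I*pi/5) + 3*exp(2*I*pi/5)) + (1 + 3*exp(-2*I*pi/5) + exp(-4*I*pi/5) + 3*exp(4*I*pi/5)) + (1 + 3*exp(-4*I*pi/5) + exp(4*I*pi/5) + 3*exp(2*I*pi/5)) + (1 + 3*exp(-2*I*pi/5) + 3*exp(-4*I*pi/5) + exp(2*I*pi/5))] = 5/5 = 1
  <chi_rho, chi_3> = (1/5)[1*(8)*conj(1) + 1*(3*exp(-2*I*pi/5) + 3*exp(-4*I*pi/5) + exp(4*I*pi/5) + exp(2*I*pi/5))*conj(exp(-4*I*pi/5)) + 1*(3*exp(-4*I*pi/5) + exp(-2*I*pi/5) + exp(4*I*pi/5) + 3*exp(2*I*pi/5))*conj(exp(2*I*pi/5)) + 1*(3*exp(-2*I*pi/5) + exp(-4*I*pi/5) + exp(2*I*pi/5) + 3*exp(4*I*pi/5))*conj(exp(-2*I*pi/5)) + 1*(exp(-2*I*pi/5) + exp(-4*I*pi/5) + 3*exp(4*I*pi/5) + 3*exp(2*I*pi/5))*conj(exp(4*I*pi/5))]
      = (1/5)[(8) + (3 + exp(-2*I*pi/5) + exp(-4*I*pi/5) + 3*exp(2*I*pi/5)) + (3 + exp(-4*I*pi/5) + exp(2*I*pi/5) + 3*exp(4*I*pi/5)) + (3 + 3*exp(-4*I*pi/5) + exp(-2*I*pi/5) + exp(4*I*pi/5)) + (3 + 3*exp(-2*I*pi/5) + exp(4*I*pi/5) + exp(2*I*pi/5))] = 15/5 = 3
  <chi_rho, chi_4> = (1/5)[1*(8)*conj(1) + 1*(3*exp(-2*I*pi/5) + 3*exp(-4*I*pi/5) + exp(4*I*pi/5) + exp(2*I*pi/5))*conj(exp(-2*I*pi/5)) + 1*(3*exp(-4*I*pi/5) + exp(-2*I*pi/5) + exp(4*I*pi/5) + 3*exp(2*I*pi/5))*conj(exp(-4*I*pi/5)) + 1*(3*exp(-2*I*pi/5) + exp(-4*I*pi/5) + exp(2*I*pi/5) + 3*exp(4*I*pi/5))*conj(exp(4*I*pi/5)) + 1*(exp(-2*I*pi/5) + exp(-4*I*pi/5) + 3*exp(4*I*pi/5) + 3*exp(2*I*pi/5))*conj(exp(2*I*pi/5))]
      = (1/5)[(8) + (3 + 3*exp(-2*I*pi/5) + exp(-4*I*pi/5) + exp(4*I*pi/5)) + (3 + 3*exp(-4*I*pi/5) + exp(-2*I*pi/5) + exp(2*I*pi/5)) + (3 + exp(-2*I*pi/5) + exp(2*I*pi/5) + 3*exp(4*I*pi/5)) + (3 + exp(-4*I*pi/5) + exp(4*I*pi/5) + 3*exp(2*I*pi/5))] = 15/5 = 3
(Exp terms are combined using exp(i*s)*conj(exp(i*t)) = exp(i*(s-t)), and sums of them are collapsed using the identity that for every m > 1 the m distinct m-th roots of unity sum to 0, e.g. 1 + exp(2*I*pi/3) + exp(-2*I*pi/3) = 0.)
Dimension check: dim(rho) = sum (mult * dim) = 0*1 + 1*1 + 1*1 + 3*1 + 3*1 = 8 = chi_rho(e) = 8.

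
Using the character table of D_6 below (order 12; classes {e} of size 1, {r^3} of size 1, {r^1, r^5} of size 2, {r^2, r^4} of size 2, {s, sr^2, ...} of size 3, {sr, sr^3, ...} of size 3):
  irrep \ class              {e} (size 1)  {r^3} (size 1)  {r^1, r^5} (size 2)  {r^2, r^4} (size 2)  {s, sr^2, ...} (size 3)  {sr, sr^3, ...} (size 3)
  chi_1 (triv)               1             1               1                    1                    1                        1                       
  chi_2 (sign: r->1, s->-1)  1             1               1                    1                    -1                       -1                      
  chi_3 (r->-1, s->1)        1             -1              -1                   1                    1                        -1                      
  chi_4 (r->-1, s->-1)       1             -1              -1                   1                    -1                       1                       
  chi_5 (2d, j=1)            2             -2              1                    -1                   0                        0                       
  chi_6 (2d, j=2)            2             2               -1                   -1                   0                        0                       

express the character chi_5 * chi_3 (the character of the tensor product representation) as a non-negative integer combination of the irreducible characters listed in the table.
chi_5 tensor chi_3 = chi_6 (all other irreducibles have multiplicity 0).

Solution. The character of a tensor product is the pointwise product (chi_5 * chi_3)(C) = chi_5(C) * chi_3(C):
  {e}: (2)*(1), {r^3}: (-2)*(-1), {r^1, r^5}: (1)*(-1), {r^2, r^4}: (-1)*(1), {s, sr^2, ...}: (0)*(1), {sr, sr^3, ...}: (0)*(-1)
so (chi_5 * chi_3) takes values
  {e} -> 2, {r^3} -> 2, {r^1, r^5} -> -1, {r^2, r^4} -> -1, {s, sr^2, ...} -> 0, {sr, sr^3, ...} -> 0.
Now take the inner product of this character with each irreducible chi from the table, <chi_5*chi_3, chi> = (1/12) sum_C |C| (chi_5*chi_3)(C) conj(chi(C)):
  <chi_5*chi_3, chi_1> = (1/12)[1*(2)*conj(1) + 1*(2)*conj(1) + 2*(-1)*conj(1) + 2*(-1)*conj(1) + 3*(0)*conj(1) + 3*(0)*conj(1)]
      = (1/12)[(2) + (2) + (-2) + (-2) + (0) + (0)] = 0/12 = 0
  <chi_5*chi_3, chi_2> = (1/12)[1*(2)*conj(1) + 1*(2)*conj(1) + 2*(-1)*conj(1) + 2*(-1)*conj(1) + 3*(0)*conj(-1) + 3*(0)*conj(-1)]
      = (1/12)[(2) + (2) + (-2) + (-2) + (0) + (0)] = 0/12 = 0
  <chi_5*chi_3, chi_3> = (1/12)[1*(2)*conj(1) + 1*(2)*conj(-1) + 2*(-1)*conj(-1) + 2*(-1)*conj(1) + 3*(0)*conj(1) + 3*(0)*conj(-1)]
      = (1/12)[(2) + (-2) + (2) + (-2) + (0) + (0)] = 0/12 = 0
  <chi_5*chi_3, chi_4> = (1/12)[1*(2)*conj(1) + 1*(2)*conj(-1) + 2*(-1)*conj(-1) + 2*(-1)*conj(1) + 3*(0)*conj(-1) + 3*(0)*conj(1)]
      = (1/12)[(2) + (-2) + (2) + (-2) + (0) + (0)] = 0/12 = 0
  <chi_5*chi_3, chi_5> = (1/12)[1*(2)*conj(2) + 1*(2)*conj(-2) + 2*(-1)*conj(1) + 2*(-1)*conj(-1) + 3*(0)*conj(0) + 3*(0)*conj(0)]
      = (1/12)[(4) + (-4) + (-2) + (2) + (0) + (0)] = 0/12 = 0
  <chi_5*chi_3, chi_6> = (1/12)[1*(2)*conj(2) + 1*(2)*conj(2) + 2*(-1)*conj(-1) + 2*(-1)*conj(-1) + 3*(0)*conj(0) + 3*(0)*conj(0)]
      = (1/12)[(4) + (4) + (2) + (2) + (0) + (0)] = 12/12 = 1
Hence the multiplicities are chi_6: 1. Dimension check: dim(chi_5)*dim(chi_3) = 2*1 = 2 and sum (mult * dim) = 1*2 = 2.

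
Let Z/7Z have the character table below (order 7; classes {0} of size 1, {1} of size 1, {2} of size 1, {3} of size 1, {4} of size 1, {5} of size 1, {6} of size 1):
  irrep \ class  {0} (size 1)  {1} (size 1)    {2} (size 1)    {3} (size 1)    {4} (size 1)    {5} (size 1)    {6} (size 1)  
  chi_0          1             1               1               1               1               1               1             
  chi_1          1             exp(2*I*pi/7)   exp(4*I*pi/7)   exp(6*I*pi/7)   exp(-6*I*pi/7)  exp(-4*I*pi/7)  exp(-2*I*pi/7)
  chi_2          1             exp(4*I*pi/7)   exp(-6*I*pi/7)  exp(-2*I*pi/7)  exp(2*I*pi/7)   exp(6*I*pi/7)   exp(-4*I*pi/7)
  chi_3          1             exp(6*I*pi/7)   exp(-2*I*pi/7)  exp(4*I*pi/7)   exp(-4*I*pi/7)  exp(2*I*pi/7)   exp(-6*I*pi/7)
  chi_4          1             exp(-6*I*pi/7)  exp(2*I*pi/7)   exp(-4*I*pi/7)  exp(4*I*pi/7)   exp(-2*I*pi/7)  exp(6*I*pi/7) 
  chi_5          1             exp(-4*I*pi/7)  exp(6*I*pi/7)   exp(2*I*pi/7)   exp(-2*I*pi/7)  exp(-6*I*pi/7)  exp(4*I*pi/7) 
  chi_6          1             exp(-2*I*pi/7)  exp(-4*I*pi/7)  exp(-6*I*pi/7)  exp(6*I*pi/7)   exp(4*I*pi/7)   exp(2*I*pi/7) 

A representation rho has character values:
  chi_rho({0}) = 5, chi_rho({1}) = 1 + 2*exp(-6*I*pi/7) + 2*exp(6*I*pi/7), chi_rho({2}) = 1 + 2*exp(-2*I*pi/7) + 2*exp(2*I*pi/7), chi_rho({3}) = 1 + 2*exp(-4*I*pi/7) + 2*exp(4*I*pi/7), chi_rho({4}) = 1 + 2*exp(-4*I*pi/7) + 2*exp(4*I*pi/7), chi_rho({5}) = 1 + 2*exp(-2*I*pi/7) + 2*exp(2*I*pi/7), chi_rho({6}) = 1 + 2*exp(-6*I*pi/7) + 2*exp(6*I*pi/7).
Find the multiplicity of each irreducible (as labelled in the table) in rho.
Multiplicities: chi_0: 1, chi_1: 0, chi_2: 0, chi_3: 2, chi_4: 2, chi_5: 0, chi_6: 0.

Use <chi_rho, chi> = (1/|G|) sum_C |C| * chi_rho(C) * conj(chi(C)) with |G| = 7 for each irreducible chi in the table:
  <chi_rho, chi_0> = (1/7)[1*(5)*conj(1) + 1*(1 + 2*exp(-6*I*pi/7) + 2*exp(6*I*pi/7))*conj(1) + 1*(1 + 2*exp(-2*I*pi/7) + 2*exp(2*I*pi/7))*conj(1) + 1*(1 + 2*exp(-4*I*pi/7) + 2*exp(4*I*pi/7))*conj(1) + 1*(1 + 2*exp(-4*I*pi/7) + 2*exp(4*I*pi/7))*conj(1) + 1*(1 + 2*exp(-2*I*pi/7) + 2*exp(2*I*pi/7))*conj(1) + 1*(1 + 2*exp(-6*I*pi/7) + 2*exp(6*I*pi/7))*conj(1)]
      = (1/7)[(5) + (1 + 2*exp(-6*I*pi/7) + 2*exp(6*I*pi/7)) + (1 + 2*exp(-2*I*pi/7) + 2*exp(2*I*pi/7)) + (1 + 2*exp(-4*I*pi/7) + 2*exp(4*I*pi/7)) + (1 + 2*exp(-4*I*pi/7) + 2*exp(4*I*pi/7)) + (1 + 2*exp(-2*I*pi/7) + 2*exp(2*I*pi/7)) + (1 + 2*exp(-6*I*pi/7) + 2*exp(6*I*pi/7))] = 7/7 = 1
  <chi_rho, chi_1> = (1/7)[1*(5)*conj(1) + 1*(1 + 2*exp(-6*I*pi/7) + 2*exp(6*I*pi/7))*conj(exp(2*I*pi/7)) + 1*(1 + 2*exp(-2*I*pi/7) + 2*exp(2*I*pi/7))*conj(exp(4*I*pi/7)) + 1*(1 + 2*exp(-4*I*pi/7) + 2*exp(4*I*pi/7))*conj(exp(6*I*pi/7)) + 1*(1 + 2*exp(-4*I*pi/7) + 2*exp(4*I*pi/7))*conj(exp(-6*I*pi/7)) + 1*(1 + 2*exp(-2*I*pi/7) + 2*exp(2*I*pi/7))*conj(exp(-4*I*pi/7)) + 1*(1 + 2*exp(-6*I*pi/7) + 2*exp(6*I*pi/7))*conj(exp(-2*I*pi/7))]
      = (1/7)[(5) + (exp(-2*I*pi/7) + 2*exp(6*I*pi/7) + 2*exp(4*I*pi/7)) + (2*exp(-2*I*pi/7) + exp(-4*I*pi/7) + 2*exp(-6*I*pi/7)) + (2*exp(-2*I*pi/7) + exp(-6*I*pi/7) + 2*exp(4*I*pi/7)) + (2*exp(-4*I*pi/7) + exp(6*I*pi/7) + 2*exp(2*I*pi/7)) + (2*exp(6*I*pi/7) + exp(4*I*pi/7) + 2*exp(2*I*pi/7)) + (2*exp(-4*I*pi/7) + 2*exp(-6*I*pi/7) + exp(2*I*pi/7))] = 0/7 = 0
  <chi_rho, chi_2> = (1/7)[1*(5)*conj(1) + 1*(1 + 2*exp(-6*I*pi/7) + 2*exp(6*I*pi/7))*conj(exp(4*I*pi/7)) + 1*(1 + 2*exp(-2*I*pi/7) + 2*exp(2*I*pi/7))*conj(exp(-6*I*pi/7)) + 1*(1 + 2*exp(-4*I*pi/7) + 2*exp(4*I*pi/7))*conj(exp(-2*I*pi/7)) + 1*(1 + 2*exp(-4*I*pi/7) + 2*exp(4*I*pi/7))*conj(exp(2*I*pi/7)) + 1*(1 + 2*exp(-2*I*pi/7) + 2*exp(2*I*pi/7))*conj(exp(6*I*pi/7)) + 1*(1 + 2*exp(-6*I*pi/7) + 2*exp(6*I*pi/7))*conj(exp(-4*I*pi/7))]
      = (1/7)[(5) + (exp(-4*I*pi/7) + 2*exp(2*I*pi/7) + 2*exp(4*I*pi/7)) + (2*exp(-6*I*pi/7) + exp(6*I*pi/7) + 2*exp(4*I*pi/7)) + (2*exp(-2*I*pi/7) + exp(2*I*pi/7) + 2*exp(6*I*pi/7)) + (2*exp(-6*I*pi/7) + exp(-2*I*pi/7) + 2*exp(2*I*pi/7)) + (2*exp(-4*I*pi/7) + exp(-6*I*pi/7) + 2*exp(6*I*pi/7)) + (2*exp(-4*I*pi/7) + 2*exp(-2*I*pi/7) + exp(4*I*pi/7))] = 0/7 = 0
  <chi_rho, chi_3> = (1/7)[1*(5)*conj(1) + 1*(1 + 2*exp(-6*I*pi/7) + 2*exp(6*I*pi/7))*conj(exp(6*I*pi/7)) + 1*(1 + 2*exp(-2*I*pi/7) + 2*exp(2*I*pi/7))*conj(exp(-2*I*pi/7)) + 1*(1 + 2*exp(-4*I*pi/7) + 2*exp(4*I*pi/7))*conj(exp(4*I*pi/7)) + 1*(1 + 2*exp(-4*I*pi/7) + 2*exp(4*I*pi/7))*conj(exp(-4*I*pi/7)) + 1*(1 + 2*exp(-2*I*pi/7) + 2*exp(2*I*pi/7))*conj(exp(2*I*pi/7)) + 1*(1 + 2*exp(-6*I*pi/7) + 2*exp(6*I*pi/7))*conj(exp(-6*I*pi/7))]
      = (1/7)[(5) + (2 + exp(-6*I*pi/7) + 2*exp(2*I*pi/7)) + (2 + exp(2*I*pi/7) + 2*exp(4*I*pi/7)) + (2 + exp(-4*I*pi/7) + 2*exp(6*I*pi/7)) + (2 + 2*exp(-6*I*pi/7) + exp(4*I*pi/7)) + (2 + 2*exp(-4*I*pi/7) + exp(-2*I*pi/7)) + (2 + 2*exp(-2*I*pi/7) + exp(6*I*pi/7))] = 14/7 = 2
  <chi_rho, chi_4> = (1/7)[1*(5)*conj(1) + 1*(1 + 2*exp(-6*I*pi/7) + 2*exp(6*I*pi/7))*conj(exp(-6*I*pi/7)) + 1*(1 + 2*exp(-2*I*pi/7) + 2*exp(2*I*pi/7))*conj(exp(2*I*pi/7)) + 1*(1 + 2*exp(-4*I*pi/7) + 2*exp(4*I*pi/7))*conj(exp(-4*I*pi/7)) + 1*(1 + 2*exp(-4*I*pi/7) + 2*exp(4*I*pi/7))*conj(exp(4*I*pi/7)) + 1*(1 + 2*exp(-2*I*pi/7) + 2*exp(2*I*pi/7))*conj(exp(-2*I*pi/7)) + 1*(1 + 2*exp(-6*I*pi/7) + 2*exp(6*I*pi/7))*conj(exp(6*I*pi/7))]
      = (1/7)[(5) + (2 + 2*exp(-2*I*pi/7) + exp(6*I*pi/7)) + (2 + 2*exp(-4*I*pi/7) + exp(-2*I*pi/7)) + (2 + 2*exp(-6*I*pi/7) + exp(4*I*pi/7)) + (2 + exp(-4*I*pi/7) + 2*exp(6*I*pi/7)) + (2 + exp(2*I*pi/7) + 2*exp(4*I*pi/7)) + (2 + exp(-6*I*pi/7) + 2*exp(2*I*pi/7))] = 14/7 = 2
  <chi_rho, chi_5> = (1/7)[1*(5)*conj(1) + 1*(1 + 2*exp(-6*I*pi/7) + 2*exp(6*I*pi/7))*conj(exp(-4*I*pi/7)) + 1*(1 + 2*exp(-2*I*pi/7) + 2*exp(2*I*pi/7))*conj(exp(6*I*pi/7)) + 1*(1 + 2*exp(-4*I*pi/7) + 2*exp(4*I*pi/7))*conj(exp(2*I*pi/7)) + 1*(1 + 2*exp(-4*I*pi/7) + 2*exp(4*I*pi/7))*conj(exp(-2*I*pi/7)) + 1*(1 + 2*exp(-2*I*pi/7) + 2*exp(2*I*pi/7))*conj(exp(-6*I*pi/7)) + 1*(1 + 2*exp(-6*I*pi/7) + 2*exp(6*I*pi/7))*conj(exp(4*I*pi/7))]
      = (1/7)[(5) + (2*exp(-4*I*pi/7) + 2*exp(-2*I*pi/7) + exp(4*I*pi/7)) + (2*exp(-4*I*pi/7) + exp(-6*I*pi/7) + 2*exp(6*I*pi/7)) + (2*exp(-6*I*pi/7) + exp(-2*I*pi/7) + 2*exp(2*I*pi/7)) + (2*exp(-2*I*pi/7) + exp(2*I*pi/7) + 2*exp(6*I*pi/7)) + (2*exp(-6*I*pi/7) + exp(6*I*pi/7) + 2*exp(4*I*pi/7)) + (exp(-4*I*pi/7) + 2*exp(2*I*pi/7) + 2*exp(4*I*pi/7))] = 0/7 = 0
  <chi_rho, chi_6> = (1/7)[1*(5)*conj(1) + 1*(1 + 2*exp(-6*I*pi/7) + 2*exp(6*I*pi/7))*conj(exp(-2*I*pi/7)) + 1*(1 + 2*exp(-2*I*pi/7) + 2*exp(2*I*pi/7))*conj(exp(-4*I*pi/7)) + 1*(1 + 2*exp(-4*I*pi/7) + 2*exp(4*I*pi/7))*conj(exp(-6*I*pi/7)) + 1*(1 + 2*exp(-4*I*pi/7) + 2*exp(4*I*pi/7))*conj(exp(6*I*pi/7)) + 1*(1 + 2*exp(-2*I*pi/7) + 2*exp(2*I*pi/7))*conj(exp(4*I*pi/7)) + 1*(1 + 2*exp(-6*I*pi/7) + 2*exp(6*I*pi/7))*conj(exp(2*I*pi/7))]
      = (1/7)[(5) + (2*exp(-4*I*pi/7) + 2*exp(-6*I*pi/7) + exp(2*I*pi/7)) + (2*exp(6*I*pi/7) + exp(4*I*pi/7) + 2*exp(2*I*pi/7)) + (2*exp(-4*I*pi/7) + exp(6*I*pi/7) + 2*exp(2*I*pi/7)) + (2*exp(-2*I*pi/7) + exp(-6*I*pi/7) + 2*exp(4*I*pi/7)) + (2*exp(-2*I*pi/7) + exp(-4*I*pi/7) + 2*exp(-6*I*pi/7)) + (exp(-2*I*pi/7) + 2*exp(6*I*pi/7) + 2*exp(4*I*pi/7))] = 0/7 = 0
(Exp terms are combined using exp(i*s)*conj(exp(i*t)) = exp(i*(s-t)), and sums of them are collapsed using the identity that for every m > 1 the m distinct m-th roots of unity sum to 0, e.g. 1 + exp(2*I*pi/3) + exp(-2*I*pi/3) = 0.)
Dimension check: dim(rho) = sum (mult * dim) = 1*1 + 0*1 + 0*1 + 2*1 + 2*1 + 0*1 + 0*1 = 5 = chi_rho(e) = 5.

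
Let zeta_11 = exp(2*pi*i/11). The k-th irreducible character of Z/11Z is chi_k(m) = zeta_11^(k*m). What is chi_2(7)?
chi_2(7) = zeta_11^14 = exp(6*I*pi/11)

Proof sketch: chi_2(7) = zeta_11^(2*7) = zeta_11^14. Since zeta_11^11 = 1, this equals zeta_11^3 = exp(2*pi*i*3/11) = exp(6*I*pi/11).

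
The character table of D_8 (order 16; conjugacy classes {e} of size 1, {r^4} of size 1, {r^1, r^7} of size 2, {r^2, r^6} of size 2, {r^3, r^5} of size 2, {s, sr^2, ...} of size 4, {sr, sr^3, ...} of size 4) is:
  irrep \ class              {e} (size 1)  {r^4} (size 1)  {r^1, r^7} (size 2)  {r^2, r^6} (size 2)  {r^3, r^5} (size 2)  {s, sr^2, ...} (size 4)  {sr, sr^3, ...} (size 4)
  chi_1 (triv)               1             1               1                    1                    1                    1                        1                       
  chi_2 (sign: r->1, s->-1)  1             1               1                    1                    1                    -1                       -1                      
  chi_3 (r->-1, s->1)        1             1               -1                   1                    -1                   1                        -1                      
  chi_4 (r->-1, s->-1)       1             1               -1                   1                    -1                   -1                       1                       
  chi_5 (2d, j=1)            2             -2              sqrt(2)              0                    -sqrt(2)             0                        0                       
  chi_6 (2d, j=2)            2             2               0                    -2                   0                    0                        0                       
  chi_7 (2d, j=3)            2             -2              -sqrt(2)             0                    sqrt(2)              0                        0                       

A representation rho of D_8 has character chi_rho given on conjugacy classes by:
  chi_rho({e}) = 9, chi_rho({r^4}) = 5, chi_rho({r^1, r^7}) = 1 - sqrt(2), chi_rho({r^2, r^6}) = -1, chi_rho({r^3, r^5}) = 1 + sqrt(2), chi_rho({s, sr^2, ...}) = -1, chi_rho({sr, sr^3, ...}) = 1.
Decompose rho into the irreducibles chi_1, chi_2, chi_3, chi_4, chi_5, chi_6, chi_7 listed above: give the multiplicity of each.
Multiplicities: chi_1: 1, chi_2: 1, chi_3: 0, chi_4: 1, chi_5: 0, chi_6: 2, chi_7: 1.

Solution. Use <chi_rho, chi> = (1/|G|) sum_C |C| * chi_rho(C) * conj(chi(C)) with |G| = 16 for each irreducible chi in the table:
  <chi_rho, chi_1> = (1/16)[1*(9)*conj(1) + 1*(5)*conj(1) + 2*(1 - sqrt(2))*conj(1) + 2*(-1)*conj(1) + 2*(1 + sqrt(2))*conj(1) + 4*(-1)*conj(1) + 4*(1)*conj(1)]
      = (1/16)[(9) + (5) + (2 - 2*sqrt(2)) + (-2) + (2 + 2*sqrt(2)) + (-4) + (4)] = 16/16 = 1
  <chi_rho, chi_2> = (1/16)[1*(9)*conj(1) + 1*(5)*conj(1) + 2*(1 - sqrt(2))*conj(1) + 2*(-1)*conj(1) + 2*(1 + sqrt(2))*conj(1) + 4*(-1)*conj(-1) + 4*(1)*conj(-1)]
      = (1/16)[(9) + (5) + (2 - 2*sqrt(2)) + (-2) + (2 + 2*sqrt(2)) + (4) + (-4)] = 16/16 = 1
  <chi_rho, chi_3> = (1/16)[1*(9)*conj(1) + 1*(5)*conj(1) + 2*(1 - sqrt(2))*conj(-1) + 2*(-1)*conj(1) + 2*(1 + sqrt(2))*conj(-1) + 4*(-1)*conj(1) + 4*(1)*conj(-1)]
      = (1/16)[(9) + (5) + (-2 + 2*sqrt(2)) + (-2) + (-2*sqrt(2) - 2) + (-4) + (-4)] = 0/16 = 0
  <chi_rho, chi_4> = (1/16)[1*(9)*conj(1) + 1*(5)*conj(1) + 2*(1 - sqrt(2))*conj(-1) + 2*(-1)*conj(1) + 2*(1 + sqrt(2))*conj(-1) + 4*(-1)*conj(-1) + 4*(1)*conj(1)]
      = (1/16)[(9) + (5) + (-2 + 2*sqrt(2)) + (-2) + (-2*sqrt(2) - 2) + (4) + (4)] = 16/16 = 1
  <chi_rho, chi_5> = (1/16)[1*(9)*conj(2) + 1*(5)*conj(-2) + 2*(1 - sqrt(2))*conj(sqrt(2)) + 2*(-1)*conj(0) + 2*(1 + sqrt(2))*conj(-sqrt(2)) + 4*(-1)*conj(0) + 4*(1)*conj(0)]
      = (1/16)[(18) + (-10) + (-4 + 2*sqrt(2)) + (0) + (-4 - 2*sqrt(2)) + (0) + (0)] = 0/16 = 0
  <chi_rho, chi_6> = (1/16)[1*(9)*conj(2) + 1*(5)*conj(2) + 2*(1 - sqrt(2))*conj(0) + 2*(-1)*conj(-2) + 2*(1 + sqrt(2))*conj(0) + 4*(-1)*conj(0) + 4*(1)*conj(0)]
      = (1/16)[(18) + (10) + (0) + (4) + (0) + (0) + (0)] = 32/16 = 2
  <chi_rho, chi_7> = (1/16)[1*(9)*conj(2) + 1*(5)*conj(-2) + 2*(1 - sqrt(2))*conj(-sqrt(2)) + 2*(-1)*conj(0) + 2*(1 + sqrt(2))*conj(sqrt(2)) + 4*(-1)*conj(0) + 4*(1)*conj(0)]
      = (1/16)[(18) + (-10) + (4 - 2*sqrt(2)) + (0) + (2*sqrt(2) + 4) + (0) + (0)] = 16/16 = 1
Dimension check: dim(rho) = sum (mult * dim) = 1*1 + 1*1 + 0*1 + 1*1 + 0*2 + 2*2 + 1*2 = 9 = chi_rho(e) = 9.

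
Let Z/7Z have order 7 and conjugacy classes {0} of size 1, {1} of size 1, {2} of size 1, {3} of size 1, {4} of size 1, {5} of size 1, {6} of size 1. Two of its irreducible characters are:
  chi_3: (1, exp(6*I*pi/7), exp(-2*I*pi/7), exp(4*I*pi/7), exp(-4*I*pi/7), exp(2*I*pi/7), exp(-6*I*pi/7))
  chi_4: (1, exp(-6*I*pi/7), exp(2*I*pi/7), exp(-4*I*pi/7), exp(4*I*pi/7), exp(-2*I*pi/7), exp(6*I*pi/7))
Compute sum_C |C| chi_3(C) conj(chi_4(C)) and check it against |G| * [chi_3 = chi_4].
Sum = 0; so <chi_3, chi_4> = 0 (distinct irreducibles are orthogonal).

Reasoning: Compute term by term over conjugacy classes (|C| * chi_3(C) * conj(chi_4(C))):
  1*(1)*conj(1) + 1*(exp(6*I*pi/7))*conj(exp(-6*I*pi/7)) + 1*(exp(-2*I*pi/7))*conj(exp(2*I*pi/7)) + 1*(exp(4*I*pi/7))*conj(exp(-4*I*pi/7)) + 1*(exp(-4*I*pi/7))*conj(exp(4*I*pi/7)) + 1*(exp(2*I*pi/7))*conj(exp(-2*I*pi/7)) + 1*(exp(-6*I*pi/7))*conj(exp(6*I*pi/7))
  = (1) + (exp(-2*I*pi/7)) + (exp(-4*I*pi/7)) + (exp(-6*I*pi/7)) + (exp(6*I*pi/7)) + (exp(4*I*pi/7)) + (exp(2*I*pi/7))
  = 0.
(Exp terms are combined using exp(i*s)*conj(exp(i*t)) = exp(i*(s-t)), and sums of them are collapsed using the identity that for every m > 1 the m distinct m-th roots of unity sum to 0, e.g. 1 + exp(2*I*pi/3) + exp(-2*I*pi/3) = 0.)
Dividing by |G| = 7 gives 0/7 = 0, matching the row-orthogonality relation <chi_3, chi_4> = [chi_3 = chi_4].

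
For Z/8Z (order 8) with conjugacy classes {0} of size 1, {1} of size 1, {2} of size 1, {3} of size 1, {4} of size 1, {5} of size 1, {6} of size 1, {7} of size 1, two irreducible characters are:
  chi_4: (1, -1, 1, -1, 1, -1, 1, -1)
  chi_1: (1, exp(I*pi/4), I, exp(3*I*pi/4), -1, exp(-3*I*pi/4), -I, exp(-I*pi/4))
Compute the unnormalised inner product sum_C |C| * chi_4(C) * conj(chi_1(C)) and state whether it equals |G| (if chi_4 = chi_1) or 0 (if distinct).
Sum = 0; so <chi_4, chi_1> = 0 (distinct irreducibles are orthogonal).

Explanation: Compute term by term over conjugacy classes (|C| * chi_4(C) * conj(chi_1(C))):
  1*(1)*conj(1) + 1*(-1)*conj(exp(I*pi/4)) + 1*(1)*conj(I) + 1*(-1)*conj(exp(3*I*pi/4)) + 1*(1)*conj(-1) + 1*(-1)*conj(exp(-3*I*pi/4)) + 1*(1)*conj(-I) + 1*(-1)*conj(exp(-I*pi/4))
  = (1) + (-exp(-I*pi/4)) + (-I) + (-exp(-3*I*pi/4)) + (-1) + (-exp(3*I*pi/4)) + (I) + (-exp(I*pi/4))
  = 0.
(Exp terms are combined using exp(i*s)*conj(exp(i*t)) = exp(i*(s-t)), and sums of them are collapsed using the identity that for every m > 1 the m distinct m-th roots of unity sum to 0, e.g. 1 + exp(2*I*pi/3) + exp(-2*I*pi/3) = 0.)
Dividing by |G| = 8 gives 0/8 = 0, matching the row-orthogonality relation <chi_4, chi_1> = [chi_4 = chi_1].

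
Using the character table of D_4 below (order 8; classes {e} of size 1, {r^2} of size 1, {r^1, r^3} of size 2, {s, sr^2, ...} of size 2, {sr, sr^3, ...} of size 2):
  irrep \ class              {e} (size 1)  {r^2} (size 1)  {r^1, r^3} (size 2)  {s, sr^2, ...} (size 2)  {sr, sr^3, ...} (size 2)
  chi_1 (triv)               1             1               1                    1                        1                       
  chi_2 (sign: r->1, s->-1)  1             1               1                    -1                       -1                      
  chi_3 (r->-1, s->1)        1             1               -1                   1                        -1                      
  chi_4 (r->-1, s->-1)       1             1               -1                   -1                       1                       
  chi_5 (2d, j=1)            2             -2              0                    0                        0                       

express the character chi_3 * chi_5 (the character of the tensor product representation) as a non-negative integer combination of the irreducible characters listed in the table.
chi_3 tensor chi_5 = chi_5 (all other irreducibles have multiplicity 0).

Explanation: The character of a tensor product is the pointwise product (chi_3 * chi_5)(C) = chi_3(C) * chi_5(C):
  {e}: (1)*(2), {r^2}: (1)*(-2), {r^1, r^3}: (-1)*(0), {s, sr^2, ...}: (1)*(0), {sr, sr^3, ...}: (-1)*(0)
so (chi_3 * chi_5) takes values
  {e} -> 2, {r^2} -> -2, {r^1, r^3} -> 0, {s, sr^2, ...} -> 0, {sr, sr^3, ...} -> 0.
Now take the inner product of this character with each irreducible chi from the table, <chi_3*chi_5, chi> = (1/8) sum_C |C| (chi_3*chi_5)(C) conj(chi(C)):
  <chi_3*chi_5, chi_1> = (1/8)[1*(2)*conj(1) + 1*(-2)*conj(1) + 2*(0)*conj(1) + 2*(0)*conj(1) + 2*(0)*conj(1)]
      = (1/8)[(2) + (-2) + (0) + (0) + (0)] = 0/8 = 0
  <chi_3*chi_5, chi_2> = (1/8)[1*(2)*conj(1) + 1*(-2)*conj(1) + 2*(0)*conj(1) + 2*(0)*conj(-1) + 2*(0)*conj(-1)]
      = (1/8)[(2) + (-2) + (0) + (0) + (0)] = 0/8 = 0
  <chi_3*chi_5, chi_3> = (1/8)[1*(2)*conj(1) + 1*(-2)*conj(1) + 2*(0)*conj(-1) + 2*(0)*conj(1) + 2*(0)*conj(-1)]
      = (1/8)[(2) + (-2) + (0) + (0) + (0)] = 0/8 = 0
  <chi_3*chi_5, chi_4> = (1/8)[1*(2)*conj(1) + 1*(-2)*conj(1) + 2*(0)*conj(-1) + 2*(0)*conj(-1) + 2*(0)*conj(1)]
      = (1/8)[(2) + (-2) + (0) + (0) + (0)] = 0/8 = 0
  <chi_3*chi_5, chi_5> = (1/8)[1*(2)*conj(2) + 1*(-2)*conj(-2) + 2*(0)*conj(0) + 2*(0)*conj(0) + 2*(0)*conj(0)]
      = (1/8)[(4) + (4) + (0) + (0) + (0)] = 8/8 = 1
Hence the multiplicities are chi_5: 1. Dimension check: dim(chi_3)*dim(chi_5) = 1*2 = 2 and sum (mult * dim) = 1*2 = 2.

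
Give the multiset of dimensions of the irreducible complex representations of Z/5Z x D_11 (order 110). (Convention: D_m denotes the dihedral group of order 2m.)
Dimensions: 1, 1, 1, 1, 1, 1, 1, 1, 1, 1, 2, 2, 2, 2, 2, 2, 2, 2, 2, 2, 2, 2, 2, 2, 2, 2, 2, 2, 2, 2, 2, 2, 2, 2, 2

Proof sketch: There are 35 irreducibles (= number of conjugacy classes). Their dimensions d_i satisfy sum d_i^2 = |G| = 110: 1 + 1 + 1 + 1 + 1 + 1 + 1 + 1 + 1 + 1 + 4 + 4 + 4 + 4 + 4 + 4 + 4 + 4 + 4 + 4 + 4 + 4 + 4 + 4 + 4 + 4 + 4 + 4 + 4 + 4 + 4 + 4 + 4 + 4 + 4 = 110. (For the product with Z/5Z: each of the 5 1-dim characters of Z/5Z tensors with each irrep of D_11, giving 5 copies of each D_11-dimension.)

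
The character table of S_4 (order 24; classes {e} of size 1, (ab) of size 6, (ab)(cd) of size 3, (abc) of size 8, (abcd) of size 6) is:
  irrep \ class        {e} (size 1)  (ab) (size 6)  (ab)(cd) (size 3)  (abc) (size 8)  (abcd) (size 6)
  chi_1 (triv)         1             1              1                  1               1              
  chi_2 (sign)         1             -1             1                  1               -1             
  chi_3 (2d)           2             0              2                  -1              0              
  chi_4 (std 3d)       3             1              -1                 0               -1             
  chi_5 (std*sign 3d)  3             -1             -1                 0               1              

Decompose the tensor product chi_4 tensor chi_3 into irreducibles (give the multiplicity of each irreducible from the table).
chi_4 tensor chi_3 = chi_4 + chi_5 (all other irreducibles have multiplicity 0).

Derivation: The character of a tensor product is the pointwise product (chi_4 * chi_3)(C) = chi_4(C) * chi_3(C):
  {e}: (3)*(2), (ab): (1)*(0), (ab)(cd): (-1)*(2), (abc): (0)*(-1), (abcd): (-1)*(0)
so (chi_4 * chi_3) takes values
  {e} -> 6, (ab) -> 0, (ab)(cd) -> -2, (abc) -> 0, (abcd) -> 0.
Now take the inner product of this character with each irreducible chi from the table, <chi_4*chi_3, chi> = (1/24) sum_C |C| (chi_4*chi_3)(C) conj(chi(C)):
  <chi_4*chi_3, chi_1> = (1/24)[1*(6)*conj(1) + 6*(0)*conj(1) + 3*(-2)*conj(1) + 8*(0)*conj(1) + 6*(0)*conj(1)]
      = (1/24)[(6) + (0) + (-6) + (0) + (0)] = 0/24 = 0
  <chi_4*chi_3, chi_2> = (1/24)[1*(6)*conj(1) + 6*(0)*conj(-1) + 3*(-2)*conj(1) + 8*(0)*conj(1) + 6*(0)*conj(-1)]
      = (1/24)[(6) + (0) + (-6) + (0) + (0)] = 0/24 = 0
  <chi_4*chi_3, chi_3> = (1/24)[1*(6)*conj(2) + 6*(0)*conj(0) + 3*(-2)*conj(2) + 8*(0)*conj(-1) + 6*(0)*conj(0)]
      = (1/24)[(12) + (0) + (-12) + (0) + (0)] = 0/24 = 0
  <chi_4*chi_3, chi_4> = (1/24)[1*(6)*conj(3) + 6*(0)*conj(1) + 3*(-2)*conj(-1) + 8*(0)*conj(0) + 6*(0)*conj(-1)]
      = (1/24)[(18) + (0) + (6) + (0) + (0)] = 24/24 = 1
  <chi_4*chi_3, chi_5> = (1/24)[1*(6)*conj(3) + 6*(0)*conj(-1) + 3*(-2)*conj(-1) + 8*(0)*conj(0) + 6*(0)*conj(1)]
      = (1/24)[(18) + (0) + (6) + (0) + (0)] = 24/24 = 1
Hence the multiplicities are chi_4: 1, chi_5: 1. Dimension check: dim(chi_4)*dim(chi_3) = 3*2 = 6 and sum (mult * dim) = 1*3 + 1*3 = 6.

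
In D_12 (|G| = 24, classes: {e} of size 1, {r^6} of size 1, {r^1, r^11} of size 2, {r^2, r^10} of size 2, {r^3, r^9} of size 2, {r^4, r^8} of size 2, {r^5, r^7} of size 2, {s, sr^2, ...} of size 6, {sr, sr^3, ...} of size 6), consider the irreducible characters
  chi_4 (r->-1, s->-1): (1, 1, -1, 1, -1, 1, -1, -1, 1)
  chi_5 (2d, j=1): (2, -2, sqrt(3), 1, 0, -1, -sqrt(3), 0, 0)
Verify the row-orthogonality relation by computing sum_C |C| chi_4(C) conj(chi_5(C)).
Sum = 0; so <chi_4, chi_5> = 0 (distinct irreducibles are orthogonal).

Derivation: Compute term by term over conjugacy classes (|C| * chi_4(C) * conj(chi_5(C))):
  1*(1)*conj(2) + 1*(1)*conj(-2) + 2*(-1)*conj(sqrt(3)) + 2*(1)*conj(1) + 2*(-1)*conj(0) + 2*(1)*conj(-1) + 2*(-1)*conj(-sqrt(3)) + 6*(-1)*conj(0) + 6*(1)*conj(0)
  = (2) + (-2) + (-2*sqrt(3)) + (2) + (0) + (-2) + (2*sqrt(3)) + (0) + (0)
  = 0.
Dividing by |G| = 24 gives 0/24 = 0, matching the row-orthogonality relation <chi_4, chi_5> = [chi_4 = chi_5].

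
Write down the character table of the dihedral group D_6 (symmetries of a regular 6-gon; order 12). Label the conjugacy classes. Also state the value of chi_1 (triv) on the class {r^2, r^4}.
Conjugacy classes: {e} of size 1, {r^3} of size 1, {r^1, r^5} of size 2, {r^2, r^4} of size 2, {s, sr^2, ...} of size 3, {sr, sr^3, ...} of size 3.
Character table:
  irrep \ class              {e} (size 1)  {r^3} (size 1)  {r^1, r^5} (size 2)  {r^2, r^4} (size 2)  {s, sr^2, ...} (size 3)  {sr, sr^3, ...} (size 3)
  chi_1 (triv)               1             1               1                    1                    1                        1                       
  chi_2 (sign: r->1, s->-1)  1             1               1                    1                    -1                       -1                      
  chi_3 (r->-1, s->1)        1             -1              -1                   1                    1                        -1                      
  chi_4 (r->-1, s->-1)       1             -1              -1                   1                    -1                       1                       
  chi_5 (2d, j=1)            2             -2              1                    -1                   0                        0                       
  chi_6 (2d, j=2)            2             2               -1                   -1                   0                        0                       

Spot check: chi_1 (triv) on {r^2, r^4} = 1.

Solution. D_6 has order 2*6 = 12 with 6 conjugacy classes, hence 6 irreducibles. Sum of squared dims 1 + 1 + 1 + 1 + 4 + 4 = 12 = |G|. Linear characters come from the abelianisation; the 2-dimensional irreps have character r^k -> 2*cos(2*pi*j*k/6), reflections -> 0.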